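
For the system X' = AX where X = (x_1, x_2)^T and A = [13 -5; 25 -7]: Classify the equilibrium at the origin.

A = [[13,-5],[25,-7]]; det(A-λI) = λ^2 - 6λ + 34.
λ = 3 ± 5i: positive real part.

unstable spiral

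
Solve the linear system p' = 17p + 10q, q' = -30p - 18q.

p(t) = 2C_1e^(2t) - C_2e^(-3t), q(t) = -3C_1e^(2t) + 2C_2e^(-3t)

Coefficient matrix A = [[17, 10], [-30, -18]].
Characteristic polynomial det(A - λI) = λ^2 + λ - 6 = 0.
Eigenvalues λ = 2, -3.
For λ=2: (A-λI) row 1 is [15, 10], so an eigenvector is (2, -3).
For λ=-3: (A-λI) row 1 is [20, 10], so an eigenvector is (-1, 2).
General solution: C_1e^(2t)(2,-3) + C_2e^(-3t)(-1,2).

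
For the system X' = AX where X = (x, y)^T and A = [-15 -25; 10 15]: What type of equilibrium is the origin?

center

A = [[-15,-25],[10,15]]; det(A-λI) = λ^2 + 25.
λ = 0 ± 5i: zero real part.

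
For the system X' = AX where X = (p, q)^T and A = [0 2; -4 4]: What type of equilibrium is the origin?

unstable spiral

A = [[0,2],[-4,4]]; det(A-λI) = λ^2 - 4λ + 8.
λ = 2 ± 2i: positive real part.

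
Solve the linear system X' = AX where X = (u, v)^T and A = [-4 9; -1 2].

Coefficient matrix A = [[-4, 9], [-1, 2]].
Characteristic polynomial det(A - λI) = λ^2 + 2λ + 1 = 0.
Single eigenvalue λ = -1 with algebraic multiplicity 2.
Eigenvector v = (3,1); generalized eigenvector w with (A-λI)w=v is (2,1).
General solution: e^(-t)[K_1·v + K_2·(t·v + w)].

u(t) = 3K_1e^(-t) + 3K_2te^(-t) + 2K_2e^(-t), v(t) = K_1e^(-t) + K_2te^(-t) + K_2e^(-t)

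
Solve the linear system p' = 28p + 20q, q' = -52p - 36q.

p(t) = -2c_1e^(-4t)sin(4t) + c_1e^(-4t)cos(4t) + c_2e^(-4t)sin(4t) + 2c_2e^(-4t)cos(4t), q(t) = 3c_1e^(-4t)sin(4t) - 2c_1e^(-4t)cos(4t) - 2c_2e^(-4t)sin(4t) - 3c_2e^(-4t)cos(4t)

Coefficient matrix A = [[28, 20], [-52, -36]].
Characteristic polynomial det(A - λI) = λ^2 + 8λ + 32 = 0.
Eigenvalues λ = -4 ± 4i (complex conjugate pair).
For λ=-4+4i: an eigenvector is (1,-2) - i(-2,3) = (1 + 2i, -2 - 3i).
A real fundamental pair from Re and Im of e^((-4+4i)t)v: X_1 = e^(-4t)(cos(4t)·(1,-2) + sin(4t)·(-2,3)), X_2 = e^(-4t)(sin(4t)·(1,-2) - cos(4t)·(-2,3)).
General solution: c_1X_1 + c_2X_2.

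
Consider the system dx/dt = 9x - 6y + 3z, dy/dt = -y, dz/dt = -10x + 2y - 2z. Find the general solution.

Coefficient matrix A = [[9, -6, 3], [0, -1, 0], [-10, 2, -2]].
det(A - λI) = 0 gives eigenvalues λ = 3, 4, -1.
For λ=3: eigenvector (1,0,-2).
For λ=4: eigenvector (3,0,-5).
For λ=-1: eigenvector (0,1,2).
General solution: K_1e^(3t)(1,0,-2) + K_2e^(4t)(3,0,-5) + K_3e^(-t)(0,1,2).

x(t) = K_1e^(3t) + 3K_2e^(4t), y(t) = K_3e^(-t), z(t) = -2K_1e^(3t) - 5K_2e^(4t) + 2K_3e^(-t)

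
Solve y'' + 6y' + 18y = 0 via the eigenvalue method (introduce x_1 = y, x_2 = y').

y(t) = C_1e^(-3t)cos(3t) + C_2e^(-3t)sin(3t)

Let x_1 = y, x_2 = y'. Then x_1' = x_2 and x_2' = -18x_1 - 6x_2.
A = [[0,1],[-18,-6]]; det(A-λI) = λ^2 + 6λ + 18.
Eigenvalues λ = -3 ± 3i.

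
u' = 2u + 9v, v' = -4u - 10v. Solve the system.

Coefficient matrix A = [[2, 9], [-4, -10]].
Characteristic polynomial det(A - λI) = λ^2 + 8λ + 16 = 0.
Single eigenvalue λ = -4 with algebraic multiplicity 2.
Eigenvector v = (-3,2); generalized eigenvector w with (A-λI)w=v is (-2,1).
General solution: e^(-4t)[c_1·v + c_2·(t·v + w)].

u(t) = -3c_1e^(-4t) - 3c_2te^(-4t) - 2c_2e^(-4t), v(t) = 2c_1e^(-4t) + 2c_2te^(-4t) + c_2e^(-4t)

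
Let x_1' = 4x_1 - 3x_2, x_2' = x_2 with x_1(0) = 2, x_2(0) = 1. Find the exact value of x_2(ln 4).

A = [[4,-3],[0,1]]; eigenvalues λ = 4, 1.
Eigenvectors: (-1,0) for λ=4, (1,1) for λ=1.
From the initial condition, c_1 = -1, c_2 = 1.
x_2(ln 4) = (-1)(4^4)(0) + (1)(4^1)(1) = 4.

4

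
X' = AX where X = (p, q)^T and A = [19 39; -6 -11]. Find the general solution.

Coefficient matrix A = [[19, 39], [-6, -11]].
Characteristic polynomial det(A - λI) = λ^2 - 8λ + 25 = 0.
Eigenvalues λ = 4 ± 3i (complex conjugate pair).
For λ=4+3i: an eigenvector is (2,-1) - i(-3,1) = (2 + 3i, -1 - i).
A real fundamental pair from Re and Im of e^((4+3i)t)v: X_1 = e^(4t)(cos(3t)·(2,-1) + sin(3t)·(-3,1)), X_2 = e^(4t)(sin(3t)·(2,-1) - cos(3t)·(-3,1)).
General solution: C_1X_1 + C_2X_2.

p(t) = -3C_1e^(4t)sin(3t) + 2C_1e^(4t)cos(3t) + 2C_2e^(4t)sin(3t) + 3C_2e^(4t)cos(3t), q(t) = C_1e^(4t)sin(3t) - C_1e^(4t)cos(3t) - C_2e^(4t)sin(3t) - C_2e^(4t)cos(3t)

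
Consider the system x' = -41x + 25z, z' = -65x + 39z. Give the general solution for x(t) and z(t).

x(t) = -C_1e^(-t)sin(5t) + 2C_1e^(-t)cos(5t) + 2C_2e^(-t)sin(5t) + C_2e^(-t)cos(5t), z(t) = -2C_1e^(-t)sin(5t) + 3C_1e^(-t)cos(5t) + 3C_2e^(-t)sin(5t) + 2C_2e^(-t)cos(5t)

Coefficient matrix A = [[-41, 25], [-65, 39]].
Characteristic polynomial det(A - λI) = λ^2 + 2λ + 26 = 0.
Eigenvalues λ = -1 ± 5i (complex conjugate pair).
For λ=-1+5i: an eigenvector is (2,3) - i(-1,-2) = (2 + i, 3 + 2i).
A real fundamental pair from Re and Im of e^((-1+5i)t)v: X_1 = e^(-t)(cos(5t)·(2,3) + sin(5t)·(-1,-2)), X_2 = e^(-t)(sin(5t)·(2,3) - cos(5t)·(-1,-2)).
General solution: C_1X_1 + C_2X_2.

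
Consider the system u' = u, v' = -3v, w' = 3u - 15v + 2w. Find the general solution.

u(t) = K_1e^(t), v(t) = K_2e^(-3t), w(t) = -3K_1e^(t) + 3K_2e^(-3t) + K_3e^(2t)

Coefficient matrix A = [[1, 0, 0], [0, -3, 0], [3, -15, 2]].
det(A - λI) = 0 gives eigenvalues λ = 1, -3, 2.
For λ=1: eigenvector (1,0,-3).
For λ=-3: eigenvector (0,1,3).
For λ=2: eigenvector (0,0,1).
General solution: K_1e^(t)(1,0,-3) + K_2e^(-3t)(0,1,3) + K_3e^(2t)(0,0,1).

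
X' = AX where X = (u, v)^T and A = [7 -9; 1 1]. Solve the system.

u(t) = -3c_1e^(4t) - 3c_2te^(4t) - c_2e^(4t), v(t) = -c_1e^(4t) - c_2te^(4t)

Coefficient matrix A = [[7, -9], [1, 1]].
Characteristic polynomial det(A - λI) = λ^2 - 8λ + 16 = 0.
Single eigenvalue λ = 4 with algebraic multiplicity 2.
Eigenvector v = (-3,-1); generalized eigenvector w with (A-λI)w=v is (-1,0).
General solution: e^(4t)[c_1·v + c_2·(t·v + w)].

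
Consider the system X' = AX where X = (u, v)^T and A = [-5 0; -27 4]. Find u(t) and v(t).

Coefficient matrix A = [[-5, 0], [-27, 4]].
Characteristic polynomial det(A - λI) = λ^2 + λ - 20 = 0.
Eigenvalues λ = 4, -5.
For λ=4: (A-λI) row 1 is [-9, 0], so an eigenvector is (0, -1).
For λ=-5: (A-λI) row 2 is [-27, 9], so an eigenvector is (1, 3).
General solution: K_1e^(4t)(0,-1) + K_2e^(-5t)(1,3).

u(t) = K_2e^(-5t), v(t) = -K_1e^(4t) + 3K_2e^(-5t)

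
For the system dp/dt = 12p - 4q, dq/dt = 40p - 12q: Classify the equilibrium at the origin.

A = [[12,-4],[40,-12]]; det(A-λI) = λ^2 + 16.
λ = 0 ± 4i: zero real part.

center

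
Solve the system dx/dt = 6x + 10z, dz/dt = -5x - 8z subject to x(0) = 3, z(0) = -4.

Coefficient matrix A = [[6, 10], [-5, -8]].
Characteristic polynomial det(A - λI) = λ^2 + 2λ + 2 = 0.
Eigenvalues λ = -1 ± i (complex conjugate pair).
For λ=-1+i: an eigenvector is (-3,2) - i(-1,1) = (-3 + i, 2 - i).
A real fundamental pair from Re and Im of e^((-1+i)t)v: X_1 = e^(-t)(cos(t)·(-3,2) + sin(t)·(-1,1)), X_2 = e^(-t)(sin(t)·(-3,2) - cos(t)·(-1,1)).
General solution: C_1X_1 + C_2X_2.
Applying x(0)=3, z(0)=-4 gives C_1=1, C_2=6.

x(t) = -19e^(-t)sin(t) + 3e^(-t)cos(t), z(t) = 13e^(-t)sin(t) - 4e^(-t)cos(t)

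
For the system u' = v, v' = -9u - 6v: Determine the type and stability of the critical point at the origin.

A = [[0,1],[-9,-6]]; det(A-λI) = λ^2 + 6λ + 9.
repeated λ = -3 with a single eigenvector.

stable improper node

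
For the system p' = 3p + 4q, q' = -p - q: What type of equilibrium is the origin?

A = [[3,4],[-1,-1]]; det(A-λI) = λ^2 - 2λ + 1.
repeated λ = 1 with a single eigenvector.

unstable improper node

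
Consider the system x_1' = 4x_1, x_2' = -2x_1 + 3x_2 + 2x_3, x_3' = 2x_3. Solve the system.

Coefficient matrix A = [[4, 0, 0], [-2, 3, 2], [0, 0, 2]].
det(A - λI) = 0 gives eigenvalues λ = 4, 3, 2.
For λ=4: eigenvector (1,-2,0).
For λ=3: eigenvector (0,1,0).
For λ=2: eigenvector (0,-2,1).
General solution: c_1e^(4t)(1,-2,0) + c_2e^(3t)(0,1,0) + c_3e^(2t)(0,-2,1).

x_1(t) = c_1e^(4t), x_2(t) = -2c_1e^(4t) + c_2e^(3t) - 2c_3e^(2t), x_3(t) = c_3e^(2t)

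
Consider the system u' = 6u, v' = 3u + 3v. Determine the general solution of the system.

Coefficient matrix A = [[6, 0], [3, 3]].
Characteristic polynomial det(A - λI) = λ^2 - 9λ + 18 = 0.
Eigenvalues λ = 6, 3.
For λ=6: (A-λI) row 2 is [3, -3], so an eigenvector is (-1, -1).
For λ=3: (A-λI) row 1 is [3, 0], so an eigenvector is (0, 1).
General solution: C_1e^(6t)(-1,-1) + C_2e^(3t)(0,1).

u(t) = -C_1e^(6t), v(t) = -C_1e^(6t) + C_2e^(3t)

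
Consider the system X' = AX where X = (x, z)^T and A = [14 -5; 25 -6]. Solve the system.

Coefficient matrix A = [[14, -5], [25, -6]].
Characteristic polynomial det(A - λI) = λ^2 - 8λ + 41 = 0.
Eigenvalues λ = 4 ± 5i (complex conjugate pair).
For λ=4+5i: an eigenvector is (0,1) - i(-1,-2) = (0 + i, 1 + 2i).
A real fundamental pair from Re and Im of e^((4+5i)t)v: X_1 = e^(4t)(cos(5t)·(0,1) + sin(5t)·(-1,-2)), X_2 = e^(4t)(sin(5t)·(0,1) - cos(5t)·(-1,-2)).
General solution: c_1X_1 + c_2X_2.

x(t) = -c_1e^(4t)sin(5t) + c_2e^(4t)cos(5t), z(t) = -2c_1e^(4t)sin(5t) + c_1e^(4t)cos(5t) + c_2e^(4t)sin(5t) + 2c_2e^(4t)cos(5t)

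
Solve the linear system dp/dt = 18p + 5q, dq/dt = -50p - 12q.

p(t) = K_1e^(3t)sin(5t) - K_2e^(3t)cos(5t), q(t) = -3K_1e^(3t)sin(5t) + K_1e^(3t)cos(5t) + K_2e^(3t)sin(5t) + 3K_2e^(3t)cos(5t)

Coefficient matrix A = [[18, 5], [-50, -12]].
Characteristic polynomial det(A - λI) = λ^2 - 6λ + 34 = 0.
Eigenvalues λ = 3 ± 5i (complex conjugate pair).
For λ=3+5i: an eigenvector is (0,1) - i(1,-3) = (0 - i, 1 + 3i).
A real fundamental pair from Re and Im of e^((3+5i)t)v: X_1 = e^(3t)(cos(5t)·(0,1) + sin(5t)·(1,-3)), X_2 = e^(3t)(sin(5t)·(0,1) - cos(5t)·(1,-3)).
General solution: K_1X_1 + K_2X_2.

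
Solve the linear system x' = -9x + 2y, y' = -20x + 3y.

Coefficient matrix A = [[-9, 2], [-20, 3]].
Characteristic polynomial det(A - λI) = λ^2 + 6λ + 13 = 0.
Eigenvalues λ = -3 ± 2i (complex conjugate pair).
For λ=-3+2i: an eigenvector is (0,-1) - i(-1,-3) = (0 + i, -1 + 3i).
A real fundamental pair from Re and Im of e^((-3+2i)t)v: X_1 = e^(-3t)(cos(2t)·(0,-1) + sin(2t)·(-1,-3)), X_2 = e^(-3t)(sin(2t)·(0,-1) - cos(2t)·(-1,-3)).
General solution: C_1X_1 + C_2X_2.

x(t) = -C_1e^(-3t)sin(2t) + C_2e^(-3t)cos(2t), y(t) = -3C_1e^(-3t)sin(2t) - C_1e^(-3t)cos(2t) - C_2e^(-3t)sin(2t) + 3C_2e^(-3t)cos(2t)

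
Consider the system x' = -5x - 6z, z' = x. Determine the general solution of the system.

Coefficient matrix A = [[-5, -6], [1, 0]].
Characteristic polynomial det(A - λI) = λ^2 + 5λ + 6 = 0.
Eigenvalues λ = -2, -3.
For λ=-2: (A-λI) row 1 is [-3, -6], so an eigenvector is (-2, 1).
For λ=-3: (A-λI) row 1 is [-2, -6], so an eigenvector is (3, -1).
General solution: c_1e^(-2t)(-2,1) + c_2e^(-3t)(3,-1).

x(t) = -2c_1e^(-2t) + 3c_2e^(-3t), z(t) = c_1e^(-2t) - c_2e^(-3t)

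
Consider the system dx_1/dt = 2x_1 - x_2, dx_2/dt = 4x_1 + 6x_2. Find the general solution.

x_1(t) = K_1e^(4t) + K_2te^(4t), x_2(t) = -2K_1e^(4t) - 2K_2te^(4t) - K_2e^(4t)

Coefficient matrix A = [[2, -1], [4, 6]].
Characteristic polynomial det(A - λI) = λ^2 - 8λ + 16 = 0.
Single eigenvalue λ = 4 with algebraic multiplicity 2.
Eigenvector v = (1,-2); generalized eigenvector w with (A-λI)w=v is (0,-1).
General solution: e^(4t)[K_1·v + K_2·(t·v + w)].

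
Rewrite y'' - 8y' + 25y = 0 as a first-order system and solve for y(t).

Let x_1 = y, x_2 = y'. Then x_1' = x_2 and x_2' = -25x_1 + 8x_2.
A = [[0,1],[-25,8]]; det(A-λI) = λ^2 - 8λ + 25.
Eigenvalues λ = 4 ± 3i.

y(t) = C_1e^(4t)cos(3t) + C_2e^(4t)sin(3t)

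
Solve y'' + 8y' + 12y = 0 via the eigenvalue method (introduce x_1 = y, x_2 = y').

y(t) = c_1e^(-2t) + c_2e^(-6t)

Let x_1 = y, x_2 = y'. Then x_1' = x_2 and x_2' = -12x_1 - 8x_2.
A = [[0,1],[-12,-8]]; det(A-λI) = λ^2 + 8λ + 12.
Eigenvalues λ = -2, -6 with eigenvectors (1,-2), (1,-6).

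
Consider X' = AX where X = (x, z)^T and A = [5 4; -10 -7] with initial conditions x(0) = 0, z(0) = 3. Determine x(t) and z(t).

Coefficient matrix A = [[5, 4], [-10, -7]].
Characteristic polynomial det(A - λI) = λ^2 + 2λ + 5 = 0.
Eigenvalues λ = -1 ± 2i (complex conjugate pair).
For λ=-1+2i: an eigenvector is (-1,1) - i(-1,2) = (-1 + i, 1 - 2i).
A real fundamental pair from Re and Im of e^((-1+2i)t)v: X_1 = e^(-t)(cos(2t)·(-1,1) + sin(2t)·(-1,2)), X_2 = e^(-t)(sin(2t)·(-1,1) - cos(2t)·(-1,2)).
General solution: K_1X_1 + K_2X_2.
Applying x(0)=0, z(0)=3 gives K_1=-3, K_2=-3.

x(t) = 6e^(-t)sin(2t), z(t) = -9e^(-t)sin(2t) + 3e^(-t)cos(2t)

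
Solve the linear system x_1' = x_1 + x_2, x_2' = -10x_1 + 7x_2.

x_1(t) = C_1e^(4t)sin(t) - C_2e^(4t)cos(t), x_2(t) = 3C_1e^(4t)sin(t) + C_1e^(4t)cos(t) + C_2e^(4t)sin(t) - 3C_2e^(4t)cos(t)

Coefficient matrix A = [[1, 1], [-10, 7]].
Characteristic polynomial det(A - λI) = λ^2 - 8λ + 17 = 0.
Eigenvalues λ = 4 ± i (complex conjugate pair).
For λ=4+i: an eigenvector is (0,1) - i(1,3) = (0 - i, 1 - 3i).
A real fundamental pair from Re and Im of e^((4+i)t)v: X_1 = e^(4t)(cos(t)·(0,1) + sin(t)·(1,3)), X_2 = e^(4t)(sin(t)·(0,1) - cos(t)·(1,3)).
General solution: C_1X_1 + C_2X_2.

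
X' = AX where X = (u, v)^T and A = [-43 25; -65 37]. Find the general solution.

u(t) = 2c_1e^(-3t)sin(5t) + c_1e^(-3t)cos(5t) + c_2e^(-3t)sin(5t) - 2c_2e^(-3t)cos(5t), v(t) = 3c_1e^(-3t)sin(5t) + 2c_1e^(-3t)cos(5t) + 2c_2e^(-3t)sin(5t) - 3c_2e^(-3t)cos(5t)

Coefficient matrix A = [[-43, 25], [-65, 37]].
Characteristic polynomial det(A - λI) = λ^2 + 6λ + 34 = 0.
Eigenvalues λ = -3 ± 5i (complex conjugate pair).
For λ=-3+5i: an eigenvector is (1,2) - i(2,3) = (1 - 2i, 2 - 3i).
A real fundamental pair from Re and Im of e^((-3+5i)t)v: X_1 = e^(-3t)(cos(5t)·(1,2) + sin(5t)·(2,3)), X_2 = e^(-3t)(sin(5t)·(1,2) - cos(5t)·(2,3)).
General solution: c_1X_1 + c_2X_2.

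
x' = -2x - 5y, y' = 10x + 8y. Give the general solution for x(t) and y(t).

x(t) = K_1e^(3t)cos(5t) + K_2e^(3t)sin(5t), y(t) = K_1e^(3t)sin(5t) - K_1e^(3t)cos(5t) - K_2e^(3t)sin(5t) - K_2e^(3t)cos(5t)

Coefficient matrix A = [[-2, -5], [10, 8]].
Characteristic polynomial det(A - λI) = λ^2 - 6λ + 34 = 0.
Eigenvalues λ = 3 ± 5i (complex conjugate pair).
For λ=3+5i: an eigenvector is (1,-1) - i(0,1) = (1, -1 - i).
A real fundamental pair from Re and Im of e^((3+5i)t)v: X_1 = e^(3t)(cos(5t)·(1,-1) + sin(5t)·(0,1)), X_2 = e^(3t)(sin(5t)·(1,-1) - cos(5t)·(0,1)).
General solution: K_1X_1 + K_2X_2.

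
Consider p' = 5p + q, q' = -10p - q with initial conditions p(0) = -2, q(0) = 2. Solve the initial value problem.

Coefficient matrix A = [[5, 1], [-10, -1]].
Characteristic polynomial det(A - λI) = λ^2 - 4λ + 5 = 0.
Eigenvalues λ = 2 ± i (complex conjugate pair).
For λ=2+i: an eigenvector is (0,1) - i(1,-3) = (0 - i, 1 + 3i).
A real fundamental pair from Re and Im of e^((2+i)t)v: X_1 = e^(2t)(cos(t)·(0,1) + sin(t)·(1,-3)), X_2 = e^(2t)(sin(t)·(0,1) - cos(t)·(1,-3)).
General solution: C_1X_1 + C_2X_2.
Applying p(0)=-2, q(0)=2 gives C_1=-4, C_2=2.

p(t) = -4e^(2t)sin(t) - 2e^(2t)cos(t), q(t) = 14e^(2t)sin(t) + 2e^(2t)cos(t)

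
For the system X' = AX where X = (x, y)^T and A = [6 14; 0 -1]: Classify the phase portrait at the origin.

saddle

A = [[6,14],[0,-1]]; det(A-λI) = λ^2 - 5λ - 6.
λ = -1, 6: opposite signs.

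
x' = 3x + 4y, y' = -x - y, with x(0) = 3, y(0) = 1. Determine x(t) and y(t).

Coefficient matrix A = [[3, 4], [-1, -1]].
Characteristic polynomial det(A - λI) = λ^2 - 2λ + 1 = 0.
Single eigenvalue λ = 1 with algebraic multiplicity 2.
Eigenvector v = (2,-1); generalized eigenvector w with (A-λI)w=v is (-3,2).
General solution: e^(t)[c_1·v + c_2·(t·v + w)].
Applying x(0)=3, y(0)=1 gives c_1=9, c_2=5.

x(t) = 10te^(t) + 3e^(t), y(t) = -5te^(t) + e^(t)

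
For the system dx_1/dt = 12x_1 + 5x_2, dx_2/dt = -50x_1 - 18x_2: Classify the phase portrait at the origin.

A = [[12,5],[-50,-18]]; det(A-λI) = λ^2 + 6λ + 34.
λ = -3 ± 5i: negative real part.

stable spiral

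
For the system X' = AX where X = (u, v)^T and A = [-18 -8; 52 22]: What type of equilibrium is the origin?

A = [[-18,-8],[52,22]]; det(A-λI) = λ^2 - 4λ + 20.
λ = 2 ± 4i: positive real part.

unstable spiral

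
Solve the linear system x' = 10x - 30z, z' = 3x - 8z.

Coefficient matrix A = [[10, -30], [3, -8]].
Characteristic polynomial det(A - λI) = λ^2 - 2λ + 10 = 0.
Eigenvalues λ = 1 ± 3i (complex conjugate pair).
For λ=1+3i: an eigenvector is (3,1) - i(-1,0) = (3 + i, 1).
A real fundamental pair from Re and Im of e^((1+3i)t)v: X_1 = e^(t)(cos(3t)·(3,1) + sin(3t)·(-1,0)), X_2 = e^(t)(sin(3t)·(3,1) - cos(3t)·(-1,0)).
General solution: K_1X_1 + K_2X_2.

x(t) = -K_1e^(t)sin(3t) + 3K_1e^(t)cos(3t) + 3K_2e^(t)sin(3t) + K_2e^(t)cos(3t), z(t) = K_1e^(t)cos(3t) + K_2e^(t)sin(3t)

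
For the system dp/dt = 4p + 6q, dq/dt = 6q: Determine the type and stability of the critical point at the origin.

A = [[4,6],[0,6]]; det(A-λI) = λ^2 - 10λ + 24.
λ = 6, 4: both positive.

unstable node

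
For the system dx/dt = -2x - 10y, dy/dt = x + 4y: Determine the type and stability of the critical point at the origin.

unstable spiral

A = [[-2,-10],[1,4]]; det(A-λI) = λ^2 - 2λ + 2.
λ = 1 ± i: positive real part.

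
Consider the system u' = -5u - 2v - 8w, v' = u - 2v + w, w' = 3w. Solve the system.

Coefficient matrix A = [[-5, -2, -8], [1, -2, 1], [0, 0, 3]].
det(A - λI) = 0 gives eigenvalues λ = -3, 3, -4.
For λ=-3: eigenvector (1,-1,0).
For λ=3: eigenvector (-1,0,1).
For λ=-4: eigenvector (2,-1,0).
General solution: K_1e^(-3t)(1,-1,0) + K_2e^(3t)(-1,0,1) + K_3e^(-4t)(2,-1,0).

u(t) = K_1e^(-3t) - K_2e^(3t) + 2K_3e^(-4t), v(t) = -K_1e^(-3t) - K_3e^(-4t), w(t) = K_2e^(3t)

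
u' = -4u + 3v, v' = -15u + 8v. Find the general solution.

Coefficient matrix A = [[-4, 3], [-15, 8]].
Characteristic polynomial det(A - λI) = λ^2 - 4λ + 13 = 0.
Eigenvalues λ = 2 ± 3i (complex conjugate pair).
For λ=2+3i: an eigenvector is (1,2) - i(0,-1) = (1, 2 + i).
A real fundamental pair from Re and Im of e^((2+3i)t)v: X_1 = e^(2t)(cos(3t)·(1,2) + sin(3t)·(0,-1)), X_2 = e^(2t)(sin(3t)·(1,2) - cos(3t)·(0,-1)).
General solution: c_1X_1 + c_2X_2.

u(t) = c_1e^(2t)cos(3t) + c_2e^(2t)sin(3t), v(t) = -c_1e^(2t)sin(3t) + 2c_1e^(2t)cos(3t) + 2c_2e^(2t)sin(3t) + c_2e^(2t)cos(3t)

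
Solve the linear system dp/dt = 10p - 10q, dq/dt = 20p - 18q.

p(t) = -c_1e^(-4t)sin(2t) + 2c_1e^(-4t)cos(2t) + 2c_2e^(-4t)sin(2t) + c_2e^(-4t)cos(2t), q(t) = -c_1e^(-4t)sin(2t) + 3c_1e^(-4t)cos(2t) + 3c_2e^(-4t)sin(2t) + c_2e^(-4t)cos(2t)

Coefficient matrix A = [[10, -10], [20, -18]].
Characteristic polynomial det(A - λI) = λ^2 + 8λ + 20 = 0.
Eigenvalues λ = -4 ± 2i (complex conjugate pair).
For λ=-4+2i: an eigenvector is (2,3) - i(-1,-1) = (2 + i, 3 + i).
A real fundamental pair from Re and Im of e^((-4+2i)t)v: X_1 = e^(-4t)(cos(2t)·(2,3) + sin(2t)·(-1,-1)), X_2 = e^(-4t)(sin(2t)·(2,3) - cos(2t)·(-1,-1)).
General solution: c_1X_1 + c_2X_2.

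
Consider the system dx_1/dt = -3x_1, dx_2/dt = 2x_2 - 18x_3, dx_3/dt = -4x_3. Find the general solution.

x_1(t) = K_1e^(-3t), x_2(t) = K_2e^(2t) + 3K_3e^(-4t), x_3(t) = K_3e^(-4t)

Coefficient matrix A = [[-3, 0, 0], [0, 2, -18], [0, 0, -4]].
det(A - λI) = 0 gives eigenvalues λ = -3, 2, -4.
For λ=-3: eigenvector (1,0,0).
For λ=2: eigenvector (0,1,0).
For λ=-4: eigenvector (0,3,1).
General solution: K_1e^(-3t)(1,0,0) + K_2e^(2t)(0,1,0) + K_3e^(-4t)(0,3,1).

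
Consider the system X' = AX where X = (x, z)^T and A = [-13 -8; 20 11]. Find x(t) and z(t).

Coefficient matrix A = [[-13, -8], [20, 11]].
Characteristic polynomial det(A - λI) = λ^2 + 2λ + 17 = 0.
Eigenvalues λ = -1 ± 4i (complex conjugate pair).
For λ=-1+4i: an eigenvector is (1,-1) - i(-1,2) = (1 + i, -1 - 2i).
A real fundamental pair from Re and Im of e^((-1+4i)t)v: X_1 = e^(-t)(cos(4t)·(1,-1) + sin(4t)·(-1,2)), X_2 = e^(-t)(sin(4t)·(1,-1) - cos(4t)·(-1,2)).
General solution: K_1X_1 + K_2X_2.

x(t) = -K_1e^(-t)sin(4t) + K_1e^(-t)cos(4t) + K_2e^(-t)sin(4t) + K_2e^(-t)cos(4t), z(t) = 2K_1e^(-t)sin(4t) - K_1e^(-t)cos(4t) - K_2e^(-t)sin(4t) - 2K_2e^(-t)cos(4t)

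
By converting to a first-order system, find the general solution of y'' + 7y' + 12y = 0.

Let x_1 = y, x_2 = y'. Then x_1' = x_2 and x_2' = -12x_1 - 7x_2.
A = [[0,1],[-12,-7]]; det(A-λI) = λ^2 + 7λ + 12.
Eigenvalues λ = -3, -4 with eigenvectors (1,-3), (1,-4).

y(t) = K_1e^(-3t) + K_2e^(-4t)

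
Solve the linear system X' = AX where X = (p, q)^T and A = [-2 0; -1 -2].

Coefficient matrix A = [[-2, 0], [-1, -2]].
Characteristic polynomial det(A - λI) = λ^2 + 4λ + 4 = 0.
Single eigenvalue λ = -2 with algebraic multiplicity 2.
Eigenvector v = (0,1); generalized eigenvector w with (A-λI)w=v is (-1,0).
General solution: e^(-2t)[C_1·v + C_2·(t·v + w)].

p(t) = -C_2e^(-2t), q(t) = C_1e^(-2t) + C_2te^(-2t)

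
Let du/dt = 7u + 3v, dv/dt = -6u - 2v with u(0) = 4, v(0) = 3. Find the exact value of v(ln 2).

A = [[7,3],[-6,-2]]; eigenvalues λ = 4, 1.
Eigenvectors: (1,-1) for λ=4, (1,-2) for λ=1.
From the initial condition, c_1 = 11, c_2 = -7.
v(ln 2) = (11)(2^4)(-1) + (-7)(2^1)(-2) = -148.

-148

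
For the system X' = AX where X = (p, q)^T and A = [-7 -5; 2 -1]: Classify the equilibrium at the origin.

stable spiral

A = [[-7,-5],[2,-1]]; det(A-λI) = λ^2 + 8λ + 17.
λ = -4 ± i: negative real part.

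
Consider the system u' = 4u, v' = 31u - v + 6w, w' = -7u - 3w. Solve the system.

Coefficient matrix A = [[4, 0, 0], [31, -1, 6], [-7, 0, -3]].
det(A - λI) = 0 gives eigenvalues λ = 4, -1, -3.
For λ=4: eigenvector (1,5,-1).
For λ=-1: eigenvector (0,1,0).
For λ=-3: eigenvector (0,-3,1).
General solution: C_1e^(4t)(1,5,-1) + C_2e^(-t)(0,1,0) + C_3e^(-3t)(0,-3,1).

u(t) = C_1e^(4t), v(t) = 5C_1e^(4t) + C_2e^(-t) - 3C_3e^(-3t), w(t) = -C_1e^(4t) + C_3e^(-3t)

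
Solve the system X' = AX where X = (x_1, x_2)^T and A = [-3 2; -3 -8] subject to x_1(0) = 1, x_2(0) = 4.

Coefficient matrix A = [[-3, 2], [-3, -8]].
Characteristic polynomial det(A - λI) = λ^2 + 11λ + 30 = 0.
Eigenvalues λ = -5, -6.
For λ=-5: (A-λI) row 1 is [2, 2], so an eigenvector is (-1, 1).
For λ=-6: (A-λI) row 1 is [3, 2], so an eigenvector is (-2, 3).
General solution: C_1e^(-5t)(-1,1) + C_2e^(-6t)(-2,3).
Applying x_1(0)=1, x_2(0)=4 gives C_1=-11, C_2=5.

x_1(t) = 11e^(-5t) - 10e^(-6t), x_2(t) = -11e^(-5t) + 15e^(-6t)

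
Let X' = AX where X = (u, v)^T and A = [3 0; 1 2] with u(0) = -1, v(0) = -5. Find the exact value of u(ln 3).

A = [[3,0],[1,2]]; eigenvalues λ = 2, 3.
Eigenvectors: (0,1) for λ=2, (-1,-1) for λ=3.
From the initial condition, c_1 = -4, c_2 = 1.
u(ln 3) = (-4)(3^2)(0) + (1)(3^3)(-1) = -27.

-27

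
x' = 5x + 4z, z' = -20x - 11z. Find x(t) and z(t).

x(t) = c_1e^(-3t)cos(4t) + c_2e^(-3t)sin(4t), z(t) = -c_1e^(-3t)sin(4t) - 2c_1e^(-3t)cos(4t) - 2c_2e^(-3t)sin(4t) + c_2e^(-3t)cos(4t)

Coefficient matrix A = [[5, 4], [-20, -11]].
Characteristic polynomial det(A - λI) = λ^2 + 6λ + 25 = 0.
Eigenvalues λ = -3 ± 4i (complex conjugate pair).
For λ=-3+4i: an eigenvector is (1,-2) - i(0,-1) = (1, -2 + i).
A real fundamental pair from Re and Im of e^((-3+4i)t)v: X_1 = e^(-3t)(cos(4t)·(1,-2) + sin(4t)·(0,-1)), X_2 = e^(-3t)(sin(4t)·(1,-2) - cos(4t)·(0,-1)).
General solution: c_1X_1 + c_2X_2.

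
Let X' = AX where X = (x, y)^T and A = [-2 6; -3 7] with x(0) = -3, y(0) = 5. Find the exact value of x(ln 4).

A = [[-2,6],[-3,7]]; eigenvalues λ = 4, 1.
Eigenvectors: (-1,-1) for λ=4, (-2,-1) for λ=1.
From the initial condition, c_1 = -13, c_2 = 8.
x(ln 4) = (-13)(4^4)(-1) + (8)(4^1)(-2) = 3264.

3264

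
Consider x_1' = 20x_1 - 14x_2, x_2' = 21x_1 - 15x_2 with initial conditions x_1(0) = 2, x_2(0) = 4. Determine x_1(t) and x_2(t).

x_1(t) = -2e^(6t) + 4e^(-t), x_2(t) = -2e^(6t) + 6e^(-t)

Coefficient matrix A = [[20, -14], [21, -15]].
Characteristic polynomial det(A - λI) = λ^2 - 5λ - 6 = 0.
Eigenvalues λ = -1, 6.
For λ=-1: (A-λI) row 1 is [21, -14], so an eigenvector is (-2, -3).
For λ=6: (A-λI) row 1 is [14, -14], so an eigenvector is (-1, -1).
General solution: K_1e^(-t)(-2,-3) + K_2e^(6t)(-1,-1).
Applying x_1(0)=2, x_2(0)=4 gives K_1=-2, K_2=2.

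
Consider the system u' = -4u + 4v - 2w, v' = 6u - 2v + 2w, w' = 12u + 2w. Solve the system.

u(t) = C_1e^(-4t) - C_3e^(-2t), v(t) = -C_1e^(-4t) + C_2e^(2t) + C_3e^(-2t), w(t) = -2C_1e^(-4t) + 2C_2e^(2t) + 3C_3e^(-2t)

Coefficient matrix A = [[-4, 4, -2], [6, -2, 2], [12, 0, 2]].
det(A - λI) = 0 gives eigenvalues λ = -4, 2, -2.
For λ=-4: eigenvector (1,-1,-2).
For λ=2: eigenvector (0,1,2).
For λ=-2: eigenvector (-1,1,3).
General solution: C_1e^(-4t)(1,-1,-2) + C_2e^(2t)(0,1,2) + C_3e^(-2t)(-1,1,3).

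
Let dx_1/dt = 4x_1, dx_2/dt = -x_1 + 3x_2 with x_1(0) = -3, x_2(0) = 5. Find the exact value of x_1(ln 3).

A = [[4,0],[-1,3]]; eigenvalues λ = 4, 3.
Eigenvectors: (-1,1) for λ=4, (0,1) for λ=3.
From the initial condition, c_1 = 3, c_2 = 2.
x_1(ln 3) = (3)(3^4)(-1) + (2)(3^3)(0) = -243.

-243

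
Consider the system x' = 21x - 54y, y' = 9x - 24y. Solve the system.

x(t) = -2c_1e^(-6t) + 3c_2e^(3t), y(t) = -c_1e^(-6t) + c_2e^(3t)

Coefficient matrix A = [[21, -54], [9, -24]].
Characteristic polynomial det(A - λI) = λ^2 + 3λ - 18 = 0.
Eigenvalues λ = -6, 3.
For λ=-6: (A-λI) row 1 is [27, -54], so an eigenvector is (-2, -1).
For λ=3: (A-λI) row 1 is [18, -54], so an eigenvector is (3, 1).
General solution: c_1e^(-6t)(-2,-1) + c_2e^(3t)(3,1).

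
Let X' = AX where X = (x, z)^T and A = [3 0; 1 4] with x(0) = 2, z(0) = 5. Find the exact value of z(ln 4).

1664

A = [[3,0],[1,4]]; eigenvalues λ = 4, 3.
Eigenvectors: (0,-1) for λ=4, (1,-1) for λ=3.
From the initial condition, c_1 = -7, c_2 = 2.
z(ln 4) = (-7)(4^4)(-1) + (2)(4^3)(-1) = 1664.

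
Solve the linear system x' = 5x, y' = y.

x(t) = -c_2e^(5t), y(t) = c_1e^(t)

Coefficient matrix A = [[5, 0], [0, 1]].
Characteristic polynomial det(A - λI) = λ^2 - 6λ + 5 = 0.
Eigenvalues λ = 1, 5.
For λ=1: (A-λI) row 1 is [4, 0], so an eigenvector is (0, 1).
For λ=5: (A-λI) row 2 is [0, -4], so an eigenvector is (-1, 0).
General solution: c_1e^(t)(0,1) + c_2e^(5t)(-1,0).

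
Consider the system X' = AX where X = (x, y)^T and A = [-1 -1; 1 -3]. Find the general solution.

Coefficient matrix A = [[-1, -1], [1, -3]].
Characteristic polynomial det(A - λI) = λ^2 + 4λ + 4 = 0.
Single eigenvalue λ = -2 with algebraic multiplicity 2.
Eigenvector v = (-1,-1); generalized eigenvector w with (A-λI)w=v is (2,3).
General solution: e^(-2t)[K_1·v + K_2·(t·v + w)].

x(t) = -K_1e^(-2t) - K_2te^(-2t) + 2K_2e^(-2t), y(t) = -K_1e^(-2t) - K_2te^(-2t) + 3K_2e^(-2t)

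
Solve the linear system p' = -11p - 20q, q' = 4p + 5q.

Coefficient matrix A = [[-11, -20], [4, 5]].
Characteristic polynomial det(A - λI) = λ^2 + 6λ + 25 = 0.
Eigenvalues λ = -3 ± 4i (complex conjugate pair).
For λ=-3+4i: an eigenvector is (-2,1) - i(-1,0) = (-2 + i, 1).
A real fundamental pair from Re and Im of e^((-3+4i)t)v: X_1 = e^(-3t)(cos(4t)·(-2,1) + sin(4t)·(-1,0)), X_2 = e^(-3t)(sin(4t)·(-2,1) - cos(4t)·(-1,0)).
General solution: K_1X_1 + K_2X_2.

p(t) = -K_1e^(-3t)sin(4t) - 2K_1e^(-3t)cos(4t) - 2K_2e^(-3t)sin(4t) + K_2e^(-3t)cos(4t), q(t) = K_1e^(-3t)cos(4t) + K_2e^(-3t)sin(4t)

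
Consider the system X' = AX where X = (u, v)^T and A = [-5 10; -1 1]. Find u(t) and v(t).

u(t) = -3c_1e^(-2t)sin(t) + c_1e^(-2t)cos(t) + c_2e^(-2t)sin(t) + 3c_2e^(-2t)cos(t), v(t) = -c_1e^(-2t)sin(t) + c_2e^(-2t)cos(t)

Coefficient matrix A = [[-5, 10], [-1, 1]].
Characteristic polynomial det(A - λI) = λ^2 + 4λ + 5 = 0.
Eigenvalues λ = -2 ± i (complex conjugate pair).
For λ=-2+i: an eigenvector is (1,0) - i(-3,-1) = (1 + 3i, 0 + i).
A real fundamental pair from Re and Im of e^((-2+i)t)v: X_1 = e^(-2t)(cos(t)·(1,0) + sin(t)·(-3,-1)), X_2 = e^(-2t)(sin(t)·(1,0) - cos(t)·(-3,-1)).
General solution: c_1X_1 + c_2X_2.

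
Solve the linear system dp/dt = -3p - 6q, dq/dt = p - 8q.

Coefficient matrix A = [[-3, -6], [1, -8]].
Characteristic polynomial det(A - λI) = λ^2 + 11λ + 30 = 0.
Eigenvalues λ = -5, -6.
For λ=-5: (A-λI) row 1 is [2, -6], so an eigenvector is (3, 1).
For λ=-6: (A-λI) row 1 is [3, -6], so an eigenvector is (-2, -1).
General solution: K_1e^(-5t)(3,1) + K_2e^(-6t)(-2,-1).

p(t) = 3K_1e^(-5t) - 2K_2e^(-6t), q(t) = K_1e^(-5t) - K_2e^(-6t)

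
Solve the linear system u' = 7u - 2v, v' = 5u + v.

Coefficient matrix A = [[7, -2], [5, 1]].
Characteristic polynomial det(A - λI) = λ^2 - 8λ + 17 = 0.
Eigenvalues λ = 4 ± i (complex conjugate pair).
For λ=4+i: an eigenvector is (1,2) - i(-1,-1) = (1 + i, 2 + i).
A real fundamental pair from Re and Im of e^((4+i)t)v: X_1 = e^(4t)(cos(t)·(1,2) + sin(t)·(-1,-1)), X_2 = e^(4t)(sin(t)·(1,2) - cos(t)·(-1,-1)).
General solution: C_1X_1 + C_2X_2.

u(t) = -C_1e^(4t)sin(t) + C_1e^(4t)cos(t) + C_2e^(4t)sin(t) + C_2e^(4t)cos(t), v(t) = -C_1e^(4t)sin(t) + 2C_1e^(4t)cos(t) + 2C_2e^(4t)sin(t) + C_2e^(4t)cos(t)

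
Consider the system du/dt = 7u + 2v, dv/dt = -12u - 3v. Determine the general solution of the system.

u(t) = C_1e^(t) - C_2e^(3t), v(t) = -3C_1e^(t) + 2C_2e^(3t)

Coefficient matrix A = [[7, 2], [-12, -3]].
Characteristic polynomial det(A - λI) = λ^2 - 4λ + 3 = 0.
Eigenvalues λ = 1, 3.
For λ=1: (A-λI) row 1 is [6, 2], so an eigenvector is (1, -3).
For λ=3: (A-λI) row 1 is [4, 2], so an eigenvector is (-1, 2).
General solution: C_1e^(t)(1,-3) + C_2e^(3t)(-1,2).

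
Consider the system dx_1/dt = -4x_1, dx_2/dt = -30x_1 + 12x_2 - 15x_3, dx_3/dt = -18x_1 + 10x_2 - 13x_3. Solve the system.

x_1(t) = C_1e^(-4t), x_2(t) = 3C_2e^(2t) + C_3e^(-3t), x_3(t) = -2C_1e^(-4t) + 2C_2e^(2t) + C_3e^(-3t)

Coefficient matrix A = [[-4, 0, 0], [-30, 12, -15], [-18, 10, -13]].
det(A - λI) = 0 gives eigenvalues λ = -4, 2, -3.
For λ=-4: eigenvector (1,0,-2).
For λ=2: eigenvector (0,3,2).
For λ=-3: eigenvector (0,1,1).
General solution: C_1e^(-4t)(1,0,-2) + C_2e^(2t)(0,3,2) + C_3e^(-3t)(0,1,1).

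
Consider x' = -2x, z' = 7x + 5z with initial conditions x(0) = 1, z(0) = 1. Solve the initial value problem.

Coefficient matrix A = [[-2, 0], [7, 5]].
Characteristic polynomial det(A - λI) = λ^2 - 3λ - 10 = 0.
Eigenvalues λ = -2, 5.
For λ=-2: (A-λI) row 2 is [7, 7], so an eigenvector is (-1, 1).
For λ=5: (A-λI) row 1 is [-7, 0], so an eigenvector is (0, 1).
General solution: c_1e^(-2t)(-1,1) + c_2e^(5t)(0,1).
Applying x(0)=1, z(0)=1 gives c_1=-1, c_2=2.

x(t) = e^(-2t), z(t) = 2e^(5t) - e^(-2t)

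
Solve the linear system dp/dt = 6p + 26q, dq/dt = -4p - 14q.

p(t) = -3C_1e^(-4t)sin(2t) + 2C_1e^(-4t)cos(2t) + 2C_2e^(-4t)sin(2t) + 3C_2e^(-4t)cos(2t), q(t) = C_1e^(-4t)sin(2t) - C_1e^(-4t)cos(2t) - C_2e^(-4t)sin(2t) - C_2e^(-4t)cos(2t)

Coefficient matrix A = [[6, 26], [-4, -14]].
Characteristic polynomial det(A - λI) = λ^2 + 8λ + 20 = 0.
Eigenvalues λ = -4 ± 2i (complex conjugate pair).
For λ=-4+2i: an eigenvector is (2,-1) - i(-3,1) = (2 + 3i, -1 - i).
A real fundamental pair from Re and Im of e^((-4+2i)t)v: X_1 = e^(-4t)(cos(2t)·(2,-1) + sin(2t)·(-3,1)), X_2 = e^(-4t)(sin(2t)·(2,-1) - cos(2t)·(-3,1)).
General solution: C_1X_1 + C_2X_2.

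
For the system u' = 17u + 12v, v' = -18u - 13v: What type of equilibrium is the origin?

A = [[17,12],[-18,-13]]; det(A-λI) = λ^2 - 4λ - 5.
λ = -1, 5: opposite signs.

saddle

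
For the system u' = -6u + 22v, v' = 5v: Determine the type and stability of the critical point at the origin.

saddle

A = [[-6,22],[0,5]]; det(A-λI) = λ^2 + λ - 30.
λ = 5, -6: opposite signs.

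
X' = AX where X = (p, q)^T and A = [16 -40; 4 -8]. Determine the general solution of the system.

p(t) = C_1e^(4t)sin(4t) - 3C_1e^(4t)cos(4t) - 3C_2e^(4t)sin(4t) - C_2e^(4t)cos(4t), q(t) = -C_1e^(4t)cos(4t) - C_2e^(4t)sin(4t)

Coefficient matrix A = [[16, -40], [4, -8]].
Characteristic polynomial det(A - λI) = λ^2 - 8λ + 32 = 0.
Eigenvalues λ = 4 ± 4i (complex conjugate pair).
For λ=4+4i: an eigenvector is (-3,-1) - i(1,0) = (-3 - i, -1).
A real fundamental pair from Re and Im of e^((4+4i)t)v: X_1 = e^(4t)(cos(4t)·(-3,-1) + sin(4t)·(1,0)), X_2 = e^(4t)(sin(4t)·(-3,-1) - cos(4t)·(1,0)).
General solution: C_1X_1 + C_2X_2.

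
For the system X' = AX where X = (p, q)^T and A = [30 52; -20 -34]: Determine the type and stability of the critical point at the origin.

A = [[30,52],[-20,-34]]; det(A-λI) = λ^2 + 4λ + 20.
λ = -2 ± 4i: negative real part.

stable spiral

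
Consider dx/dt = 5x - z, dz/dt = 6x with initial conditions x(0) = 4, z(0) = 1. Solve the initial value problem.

x(t) = 11e^(3t) - 7e^(2t), z(t) = 22e^(3t) - 21e^(2t)

Coefficient matrix A = [[5, -1], [6, 0]].
Characteristic polynomial det(A - λI) = λ^2 - 5λ + 6 = 0.
Eigenvalues λ = 2, 3.
For λ=2: (A-λI) row 1 is [3, -1], so an eigenvector is (-1, -3).
For λ=3: (A-λI) row 1 is [2, -1], so an eigenvector is (1, 2).
General solution: C_1e^(2t)(-1,-3) + C_2e^(3t)(1,2).
Applying x(0)=4, z(0)=1 gives C_1=7, C_2=11.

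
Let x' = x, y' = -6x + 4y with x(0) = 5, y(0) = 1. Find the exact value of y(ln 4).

-2264

A = [[1,0],[-6,4]]; eigenvalues λ = 4, 1.
Eigenvectors: (0,1) for λ=4, (-1,-2) for λ=1.
From the initial condition, c_1 = -9, c_2 = -5.
y(ln 4) = (-9)(4^4)(1) + (-5)(4^1)(-2) = -2264.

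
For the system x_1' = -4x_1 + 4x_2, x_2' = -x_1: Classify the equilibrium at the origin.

stable improper node

A = [[-4,4],[-1,0]]; det(A-λI) = λ^2 + 4λ + 4.
repeated λ = -2 with a single eigenvector.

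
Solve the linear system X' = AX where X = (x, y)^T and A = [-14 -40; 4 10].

Coefficient matrix A = [[-14, -40], [4, 10]].
Characteristic polynomial det(A - λI) = λ^2 + 4λ + 20 = 0.
Eigenvalues λ = -2 ± 4i (complex conjugate pair).
For λ=-2+4i: an eigenvector is (3,-1) - i(1,0) = (3 - i, -1).
A real fundamental pair from Re and Im of e^((-2+4i)t)v: X_1 = e^(-2t)(cos(4t)·(3,-1) + sin(4t)·(1,0)), X_2 = e^(-2t)(sin(4t)·(3,-1) - cos(4t)·(1,0)).
General solution: C_1X_1 + C_2X_2.

x(t) = C_1e^(-2t)sin(4t) + 3C_1e^(-2t)cos(4t) + 3C_2e^(-2t)sin(4t) - C_2e^(-2t)cos(4t), y(t) = -C_1e^(-2t)cos(4t) - C_2e^(-2t)sin(4t)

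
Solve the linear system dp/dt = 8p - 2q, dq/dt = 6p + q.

p(t) = K_1e^(4t) + 2K_2e^(5t), q(t) = 2K_1e^(4t) + 3K_2e^(5t)

Coefficient matrix A = [[8, -2], [6, 1]].
Characteristic polynomial det(A - λI) = λ^2 - 9λ + 20 = 0.
Eigenvalues λ = 4, 5.
For λ=4: (A-λI) row 1 is [4, -2], so an eigenvector is (1, 2).
For λ=5: (A-λI) row 1 is [3, -2], so an eigenvector is (2, 3).
General solution: K_1e^(4t)(1,2) + K_2e^(5t)(2,3).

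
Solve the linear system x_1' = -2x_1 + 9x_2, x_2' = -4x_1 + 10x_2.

Coefficient matrix A = [[-2, 9], [-4, 10]].
Characteristic polynomial det(A - λI) = λ^2 - 8λ + 16 = 0.
Single eigenvalue λ = 4 with algebraic multiplicity 2.
Eigenvector v = (3,2); generalized eigenvector w with (A-λI)w=v is (-2,-1).
General solution: e^(4t)[K_1·v + K_2·(t·v + w)].

x_1(t) = 3K_1e^(4t) + 3K_2te^(4t) - 2K_2e^(4t), x_2(t) = 2K_1e^(4t) + 2K_2te^(4t) - K_2e^(4t)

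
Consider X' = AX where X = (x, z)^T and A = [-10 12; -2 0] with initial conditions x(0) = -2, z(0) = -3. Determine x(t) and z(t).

Coefficient matrix A = [[-10, 12], [-2, 0]].
Characteristic polynomial det(A - λI) = λ^2 + 10λ + 24 = 0.
Eigenvalues λ = -6, -4.
For λ=-6: (A-λI) row 1 is [-4, 12], so an eigenvector is (-3, -1).
For λ=-4: (A-λI) row 1 is [-6, 12], so an eigenvector is (-2, -1).
General solution: c_1e^(-6t)(-3,-1) + c_2e^(-4t)(-2,-1).
Applying x(0)=-2, z(0)=-3 gives c_1=-4, c_2=7.

x(t) = -14e^(-4t) + 12e^(-6t), z(t) = -7e^(-4t) + 4e^(-6t)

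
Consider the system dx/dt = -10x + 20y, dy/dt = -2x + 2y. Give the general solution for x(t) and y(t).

Coefficient matrix A = [[-10, 20], [-2, 2]].
Characteristic polynomial det(A - λI) = λ^2 + 8λ + 20 = 0.
Eigenvalues λ = -4 ± 2i (complex conjugate pair).
For λ=-4+2i: an eigenvector is (3,1) - i(1,0) = (3 - i, 1).
A real fundamental pair from Re and Im of e^((-4+2i)t)v: X_1 = e^(-4t)(cos(2t)·(3,1) + sin(2t)·(1,0)), X_2 = e^(-4t)(sin(2t)·(3,1) - cos(2t)·(1,0)).
General solution: C_1X_1 + C_2X_2.

x(t) = C_1e^(-4t)sin(2t) + 3C_1e^(-4t)cos(2t) + 3C_2e^(-4t)sin(2t) - C_2e^(-4t)cos(2t), y(t) = C_1e^(-4t)cos(2t) + C_2e^(-4t)sin(2t)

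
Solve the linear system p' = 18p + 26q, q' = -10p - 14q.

p(t) = 2c_1e^(2t)sin(2t) - 3c_1e^(2t)cos(2t) - 3c_2e^(2t)sin(2t) - 2c_2e^(2t)cos(2t), q(t) = -c_1e^(2t)sin(2t) + 2c_1e^(2t)cos(2t) + 2c_2e^(2t)sin(2t) + c_2e^(2t)cos(2t)

Coefficient matrix A = [[18, 26], [-10, -14]].
Characteristic polynomial det(A - λI) = λ^2 - 4λ + 8 = 0.
Eigenvalues λ = 2 ± 2i (complex conjugate pair).
For λ=2+2i: an eigenvector is (-3,2) - i(2,-1) = (-3 - 2i, 2 + i).
A real fundamental pair from Re and Im of e^((2+2i)t)v: X_1 = e^(2t)(cos(2t)·(-3,2) + sin(2t)·(2,-1)), X_2 = e^(2t)(sin(2t)·(-3,2) - cos(2t)·(2,-1)).
General solution: c_1X_1 + c_2X_2.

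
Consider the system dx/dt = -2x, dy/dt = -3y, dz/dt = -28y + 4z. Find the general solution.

Coefficient matrix A = [[-2, 0, 0], [0, -3, 0], [0, -28, 4]].
det(A - λI) = 0 gives eigenvalues λ = -2, -3, 4.
For λ=-2: eigenvector (1,0,0).
For λ=-3: eigenvector (0,1,4).
For λ=4: eigenvector (0,0,1).
General solution: C_1e^(-2t)(1,0,0) + C_2e^(-3t)(0,1,4) + C_3e^(4t)(0,0,1).

x(t) = C_1e^(-2t), y(t) = C_2e^(-3t), z(t) = 4C_2e^(-3t) + C_3e^(4t)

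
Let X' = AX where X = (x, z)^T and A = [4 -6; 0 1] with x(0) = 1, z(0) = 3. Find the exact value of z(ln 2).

A = [[4,-6],[0,1]]; eigenvalues λ = 4, 1.
Eigenvectors: (1,0) for λ=4, (-2,-1) for λ=1.
From the initial condition, c_1 = -5, c_2 = -3.
z(ln 2) = (-5)(2^4)(0) + (-3)(2^1)(-1) = 6.

6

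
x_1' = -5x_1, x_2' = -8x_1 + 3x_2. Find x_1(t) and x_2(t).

Coefficient matrix A = [[-5, 0], [-8, 3]].
Characteristic polynomial det(A - λI) = λ^2 + 2λ - 15 = 0.
Eigenvalues λ = 3, -5.
For λ=3: (A-λI) row 1 is [-8, 0], so an eigenvector is (0, 1).
For λ=-5: (A-λI) row 2 is [-8, 8], so an eigenvector is (-1, -1).
General solution: C_1e^(3t)(0,1) + C_2e^(-5t)(-1,-1).

x_1(t) = -C_2e^(-5t), x_2(t) = C_1e^(3t) - C_2e^(-5t)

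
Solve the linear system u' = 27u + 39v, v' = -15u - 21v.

Coefficient matrix A = [[27, 39], [-15, -21]].
Characteristic polynomial det(A - λI) = λ^2 - 6λ + 18 = 0.
Eigenvalues λ = 3 ± 3i (complex conjugate pair).
For λ=3+3i: an eigenvector is (-2,1) - i(-3,2) = (-2 + 3i, 1 - 2i).
A real fundamental pair from Re and Im of e^((3+3i)t)v: X_1 = e^(3t)(cos(3t)·(-2,1) + sin(3t)·(-3,2)), X_2 = e^(3t)(sin(3t)·(-2,1) - cos(3t)·(-3,2)).
General solution: K_1X_1 + K_2X_2.

u(t) = -3K_1e^(3t)sin(3t) - 2K_1e^(3t)cos(3t) - 2K_2e^(3t)sin(3t) + 3K_2e^(3t)cos(3t), v(t) = 2K_1e^(3t)sin(3t) + K_1e^(3t)cos(3t) + K_2e^(3t)sin(3t) - 2K_2e^(3t)cos(3t)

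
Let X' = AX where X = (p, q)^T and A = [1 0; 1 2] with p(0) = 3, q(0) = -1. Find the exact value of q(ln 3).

A = [[1,0],[1,2]]; eigenvalues λ = 1, 2.
Eigenvectors: (-1,1) for λ=1, (0,-1) for λ=2.
From the initial condition, c_1 = -3, c_2 = -2.
q(ln 3) = (-3)(3^1)(1) + (-2)(3^2)(-1) = 9.

9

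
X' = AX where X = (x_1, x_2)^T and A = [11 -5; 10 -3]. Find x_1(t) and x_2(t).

x_1(t) = 2C_1e^(4t)sin(t) + C_1e^(4t)cos(t) + C_2e^(4t)sin(t) - 2C_2e^(4t)cos(t), x_2(t) = 3C_1e^(4t)sin(t) + C_1e^(4t)cos(t) + C_2e^(4t)sin(t) - 3C_2e^(4t)cos(t)

Coefficient matrix A = [[11, -5], [10, -3]].
Characteristic polynomial det(A - λI) = λ^2 - 8λ + 17 = 0.
Eigenvalues λ = 4 ± i (complex conjugate pair).
For λ=4+i: an eigenvector is (1,1) - i(2,3) = (1 - 2i, 1 - 3i).
A real fundamental pair from Re and Im of e^((4+i)t)v: X_1 = e^(4t)(cos(t)·(1,1) + sin(t)·(2,3)), X_2 = e^(4t)(sin(t)·(1,1) - cos(t)·(2,3)).
General solution: C_1X_1 + C_2X_2.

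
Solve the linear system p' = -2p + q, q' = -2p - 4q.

Coefficient matrix A = [[-2, 1], [-2, -4]].
Characteristic polynomial det(A - λI) = λ^2 + 6λ + 10 = 0.
Eigenvalues λ = -3 ± i (complex conjugate pair).
For λ=-3+i: an eigenvector is (0,-1) - i(-1,1) = (0 + i, -1 - i).
A real fundamental pair from Re and Im of e^((-3+i)t)v: X_1 = e^(-3t)(cos(t)·(0,-1) + sin(t)·(-1,1)), X_2 = e^(-3t)(sin(t)·(0,-1) - cos(t)·(-1,1)).
General solution: C_1X_1 + C_2X_2.

p(t) = -C_1e^(-3t)sin(t) + C_2e^(-3t)cos(t), q(t) = C_1e^(-3t)sin(t) - C_1e^(-3t)cos(t) - C_2e^(-3t)sin(t) - C_2e^(-3t)cos(t)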